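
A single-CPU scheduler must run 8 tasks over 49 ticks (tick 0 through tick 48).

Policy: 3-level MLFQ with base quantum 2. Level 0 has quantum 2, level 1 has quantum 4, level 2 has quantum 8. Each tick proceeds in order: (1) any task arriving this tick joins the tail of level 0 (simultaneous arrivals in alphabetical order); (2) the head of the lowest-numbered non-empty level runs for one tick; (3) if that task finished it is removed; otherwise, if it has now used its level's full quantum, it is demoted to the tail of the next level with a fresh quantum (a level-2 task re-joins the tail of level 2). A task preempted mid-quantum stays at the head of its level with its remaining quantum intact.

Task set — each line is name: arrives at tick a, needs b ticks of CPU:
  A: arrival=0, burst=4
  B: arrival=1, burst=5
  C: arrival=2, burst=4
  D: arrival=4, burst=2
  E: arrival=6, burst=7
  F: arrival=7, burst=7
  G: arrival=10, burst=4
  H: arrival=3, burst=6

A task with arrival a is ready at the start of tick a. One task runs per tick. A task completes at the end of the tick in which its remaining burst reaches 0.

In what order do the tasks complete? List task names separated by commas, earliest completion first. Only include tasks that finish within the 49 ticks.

t=0: L0/L1/L2 = A/-/- → run A
t=1: L0/L1/L2 = AB/-/- → run A
t=2: L0/L1/L2 = BC/A/- → run B
t=3: L0/L1/L2 = BCH/A/- → run B
t=4: L0/L1/L2 = CHD/AB/- → run C
t=5: L0/L1/L2 = CHD/AB/- → run C
t=6: L0/L1/L2 = HDE/ABC/- → run H
t=7: L0/L1/L2 = HDEF/ABC/- → run H
t=8: L0/L1/L2 = DEF/ABCH/- → run D
t=9: L0/L1/L2 = DEF/ABCH/- → run D
t=10: L0/L1/L2 = EFG/ABCH/- → run E
t=11: L0/L1/L2 = EFG/ABCH/- → run E
t=12: L0/L1/L2 = FG/ABCHE/- → run F
t=13: L0/L1/L2 = FG/ABCHE/- → run F
t=14: L0/L1/L2 = G/ABCHEF/- → run G
t=15: L0/L1/L2 = G/ABCHEF/- → run G
t=16: L0/L1/L2 = -/ABCHEFG/- → run A
t=17: L0/L1/L2 = -/ABCHEFG/- → run A
t=18: L0/L1/L2 = -/BCHEFG/- → run B
t=19: L0/L1/L2 = -/BCHEFG/- → run B
t=20: L0/L1/L2 = -/BCHEFG/- → run B
t=21: L0/L1/L2 = -/CHEFG/- → run C
t=22: L0/L1/L2 = -/CHEFG/- → run C
t=23: L0/L1/L2 = -/HEFG/- → run H
t=24: L0/L1/L2 = -/HEFG/- → run H
t=25: L0/L1/L2 = -/HEFG/- → run H
t=26: L0/L1/L2 = -/HEFG/- → run H
t=27: L0/L1/L2 = -/EFG/- → run E
t=28: L0/L1/L2 = -/EFG/- → run E
t=29: L0/L1/L2 = -/EFG/- → run E
t=30: L0/L1/L2 = -/EFG/- → run E
t=31: L0/L1/L2 = -/FG/E → run F
t=32: L0/L1/L2 = -/FG/E → run F
t=33: L0/L1/L2 = -/FG/E → run F
t=34: L0/L1/L2 = -/FG/E → run F
t=35: L0/L1/L2 = -/G/EF → run G
t=36: L0/L1/L2 = -/G/EF → run G
t=37: L0/L1/L2 = -/-/EF → run E
t=38: L0/L1/L2 = -/-/F → run F
t=39: (idle)
t=40: (idle)
t=41: (idle)
t=42: (idle)
t=43: (idle)
t=44: (idle)
t=45: (idle)
t=46: (idle)
t=47: (idle)
t=48: (idle)

completion order = D, A, B, C, H, G, E, F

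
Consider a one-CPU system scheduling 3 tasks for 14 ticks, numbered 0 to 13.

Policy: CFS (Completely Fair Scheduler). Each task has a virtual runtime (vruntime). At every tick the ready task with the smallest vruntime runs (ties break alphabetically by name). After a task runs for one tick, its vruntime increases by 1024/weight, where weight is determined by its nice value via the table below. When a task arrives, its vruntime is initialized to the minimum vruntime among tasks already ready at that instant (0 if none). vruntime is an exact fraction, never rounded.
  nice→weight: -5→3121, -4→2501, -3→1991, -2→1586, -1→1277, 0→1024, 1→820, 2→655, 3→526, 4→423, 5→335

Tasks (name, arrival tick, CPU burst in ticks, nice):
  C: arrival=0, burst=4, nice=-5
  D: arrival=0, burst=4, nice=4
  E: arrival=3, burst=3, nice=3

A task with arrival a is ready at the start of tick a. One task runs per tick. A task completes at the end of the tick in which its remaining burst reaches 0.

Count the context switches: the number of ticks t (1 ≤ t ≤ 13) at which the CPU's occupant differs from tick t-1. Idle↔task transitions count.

context switches = 8

t=0: vr[C=0 D=0] → run C
t=1: vr[C=1024/3121 D=0] → run D
t=2: vr[C=1024/3121 D=1024/423] → run C
t=3: vr[C=2048/3121 D=1024/423 E=2048/3121] → run C
t=4: vr[C=3072/3121 D=1024/423 E=2048/3121] → run E
t=5: vr[C=3072/3121 D=1024/423 E=2136576/820823] → run C
t=6: vr[D=1024/423 E=2136576/820823] → run D
t=7: vr[D=2048/423 E=2136576/820823] → run E
t=8: vr[D=2048/423 E=3734528/820823] → run E
t=9: vr[D=2048/423] → run D
t=10: vr[D=1024/141] → run D
t=11: (idle)
t=12: (idle)
t=13: (idle)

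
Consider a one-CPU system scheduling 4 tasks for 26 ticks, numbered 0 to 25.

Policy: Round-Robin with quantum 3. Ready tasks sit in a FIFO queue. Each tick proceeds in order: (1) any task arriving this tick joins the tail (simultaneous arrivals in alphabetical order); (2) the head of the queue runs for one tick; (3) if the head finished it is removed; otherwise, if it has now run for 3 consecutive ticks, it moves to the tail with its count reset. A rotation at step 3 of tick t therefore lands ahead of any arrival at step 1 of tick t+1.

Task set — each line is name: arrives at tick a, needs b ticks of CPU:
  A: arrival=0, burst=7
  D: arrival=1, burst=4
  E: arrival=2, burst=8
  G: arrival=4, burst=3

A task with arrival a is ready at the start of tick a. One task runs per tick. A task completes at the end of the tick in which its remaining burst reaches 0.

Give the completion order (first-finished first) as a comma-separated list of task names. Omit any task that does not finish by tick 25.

completion order = G, D, A, E

t=0: queue=[A] q_used=0 → run A
t=1: queue=[A,D] q_used=1 → run A
t=2: queue=[A,D,E] q_used=2 → run A
t=3: queue=[D,E,A] q_used=0 → run D
t=4: queue=[D,E,A,G] q_used=1 → run D
t=5: queue=[D,E,A,G] q_used=2 → run D
t=6: queue=[E,A,G,D] q_used=0 → run E
t=7: queue=[E,A,G,D] q_used=1 → run E
t=8: queue=[E,A,G,D] q_used=2 → run E
t=9: queue=[A,G,D,E] q_used=0 → run A
t=10: queue=[A,G,D,E] q_used=1 → run A
t=11: queue=[A,G,D,E] q_used=2 → run A
t=12: queue=[G,D,E,A] q_used=0 → run G
t=13: queue=[G,D,E,A] q_used=1 → run G
t=14: queue=[G,D,E,A] q_used=2 → run G
t=15: queue=[D,E,A] q_used=0 → run D
t=16: queue=[E,A] q_used=0 → run E
t=17: queue=[E,A] q_used=1 → run E
t=18: queue=[E,A] q_used=2 → run E
t=19: queue=[A,E] q_used=0 → run A
t=20: queue=[E] q_used=0 → run E
t=21: queue=[E] q_used=1 → run E
t=22: (idle)
t=23: (idle)
t=24: (idle)
t=25: (idle)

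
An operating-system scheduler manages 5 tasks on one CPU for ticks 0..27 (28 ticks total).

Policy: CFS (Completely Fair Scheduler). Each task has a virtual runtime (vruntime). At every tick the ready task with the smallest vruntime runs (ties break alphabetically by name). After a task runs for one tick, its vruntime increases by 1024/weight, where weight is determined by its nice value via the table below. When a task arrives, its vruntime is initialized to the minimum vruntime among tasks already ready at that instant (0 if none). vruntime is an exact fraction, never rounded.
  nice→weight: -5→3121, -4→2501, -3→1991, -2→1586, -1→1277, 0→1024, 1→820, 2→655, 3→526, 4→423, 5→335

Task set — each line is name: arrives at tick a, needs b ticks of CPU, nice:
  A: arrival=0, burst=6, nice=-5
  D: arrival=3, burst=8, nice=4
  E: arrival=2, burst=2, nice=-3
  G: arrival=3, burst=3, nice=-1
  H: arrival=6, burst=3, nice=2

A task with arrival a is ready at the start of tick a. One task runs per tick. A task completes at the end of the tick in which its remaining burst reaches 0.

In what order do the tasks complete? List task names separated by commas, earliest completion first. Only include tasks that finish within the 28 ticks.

completion order = E, A, G, H, D

t=0: vr[A=0] → run A
t=1: vr[A=1024/3121] → run A
t=2: vr[A=2048/3121 E=2048/3121] → run A
t=3: vr[A=3072/3121 D=2048/3121 E=2048/3121 G=2048/3121] → run D
t=4: vr[A=3072/3121 D=4062208/1320183 E=2048/3121 G=2048/3121] → run E
t=5: vr[A=3072/3121 D=4062208/1320183 E=7273472/6213911 G=2048/3121] → run G
t=6: vr[A=3072/3121 D=4062208/1320183 E=7273472/6213911 G=5811200/3985517 H=3072/3121] → run A
t=7: vr[A=4096/3121 D=4062208/1320183 E=7273472/6213911 G=5811200/3985517 H=3072/3121] → run H
t=8: vr[A=4096/3121 D=4062208/1320183 E=7273472/6213911 G=5811200/3985517 H=5208064/2044255] → run E
t=9: vr[A=4096/3121 D=4062208/1320183 G=5811200/3985517 H=5208064/2044255] → run A
t=10: vr[A=5120/3121 D=4062208/1320183 G=5811200/3985517 H=5208064/2044255] → run G
t=11: vr[A=5120/3121 D=4062208/1320183 G=9007104/3985517 H=5208064/2044255] → run A
t=12: vr[D=4062208/1320183 G=9007104/3985517 H=5208064/2044255] → run G
t=13: vr[D=4062208/1320183 H=5208064/2044255] → run H
t=14: vr[D=4062208/1320183 H=8403968/2044255] → run D
t=15: vr[D=7258112/1320183 H=8403968/2044255] → run H
t=16: vr[D=7258112/1320183] → run D
t=17: vr[D=3484672/440061] → run D
t=18: vr[D=13649920/1320183] → run D
t=19: vr[D=16845824/1320183] → run D
t=20: vr[D=6680576/440061] → run D
t=21: vr[D=23237632/1320183] → run D
t=22: (idle)
t=23: (idle)
t=24: (idle)
t=25: (idle)
t=26: (idle)
t=27: (idle)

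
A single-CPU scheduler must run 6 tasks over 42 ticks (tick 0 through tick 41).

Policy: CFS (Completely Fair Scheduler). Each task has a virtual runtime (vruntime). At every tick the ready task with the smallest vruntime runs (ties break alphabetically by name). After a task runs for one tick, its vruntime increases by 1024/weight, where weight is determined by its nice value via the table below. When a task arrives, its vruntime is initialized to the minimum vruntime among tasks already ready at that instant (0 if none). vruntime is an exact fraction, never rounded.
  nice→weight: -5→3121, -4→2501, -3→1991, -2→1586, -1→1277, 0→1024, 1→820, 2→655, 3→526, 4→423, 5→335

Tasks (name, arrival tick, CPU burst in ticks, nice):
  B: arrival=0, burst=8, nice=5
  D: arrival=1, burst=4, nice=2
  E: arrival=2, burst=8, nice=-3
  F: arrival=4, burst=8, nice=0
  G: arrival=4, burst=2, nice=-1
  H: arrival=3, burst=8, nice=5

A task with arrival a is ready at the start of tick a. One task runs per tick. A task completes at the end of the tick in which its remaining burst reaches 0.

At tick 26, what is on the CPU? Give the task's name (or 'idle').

t=0: vr[B=0] → run B
t=1: vr[B=1024/335 D=1024/335] → run B
t=2: vr[B=2048/335 D=1024/335 E=1024/335] → run D
t=3: vr[B=2048/335 D=202752/43885 E=1024/335 H=1024/335] → run E
t=4: vr[B=2048/335 D=202752/43885 E=2381824/666985 F=1024/335 G=1024/335 H=1024/335] → run F
t=5: vr[B=2048/335 D=202752/43885 E=2381824/666985 F=1359/335 G=1024/335 H=1024/335] → run G
t=6: vr[B=2048/335 D=202752/43885 E=2381824/666985 F=1359/335 G=1650688/427795 H=1024/335] → run H
t=7: vr[B=2048/335 D=202752/43885 E=2381824/666985 F=1359/335 G=1650688/427795 H=2048/335] → run E
t=8: vr[B=2048/335 D=202752/43885 E=2724864/666985 F=1359/335 G=1650688/427795 H=2048/335] → run G
t=9: vr[B=2048/335 D=202752/43885 E=2724864/666985 F=1359/335 H=2048/335] → run F
t=10: vr[B=2048/335 D=202752/43885 E=2724864/666985 F=1694/335 H=2048/335] → run E
t=11: vr[B=2048/335 D=202752/43885 E=3067904/666985 F=1694/335 H=2048/335] → run E
t=12: vr[B=2048/335 D=202752/43885 E=3410944/666985 F=1694/335 H=2048/335] → run D
t=13: vr[B=2048/335 D=54272/8777 E=3410944/666985 F=1694/335 H=2048/335] → run F
t=14: vr[B=2048/335 D=54272/8777 E=3410944/666985 F=2029/335 H=2048/335] → run E
t=15: vr[B=2048/335 D=54272/8777 E=3753984/666985 F=2029/335 H=2048/335] → run E
t=16: vr[B=2048/335 D=54272/8777 E=4097024/666985 F=2029/335 H=2048/335] → run F
t=17: vr[B=2048/335 D=54272/8777 E=4097024/666985 F=2364/335 H=2048/335] → run B
t=18: vr[B=3072/335 D=54272/8777 E=4097024/666985 F=2364/335 H=2048/335] → run H
t=19: vr[B=3072/335 D=54272/8777 E=4097024/666985 F=2364/335 H=3072/335] → run E
t=20: vr[B=3072/335 D=54272/8777 E=4440064/666985 F=2364/335 H=3072/335] → run D
t=21: vr[B=3072/335 D=339968/43885 E=4440064/666985 F=2364/335 H=3072/335] → run E
t=22: vr[B=3072/335 D=339968/43885 F=2364/335 H=3072/335] → run F
t=23: vr[B=3072/335 D=339968/43885 F=2699/335 H=3072/335] → run D
t=24: vr[B=3072/335 F=2699/335 H=3072/335] → run F
t=25: vr[B=3072/335 F=3034/335 H=3072/335] → run F
t=26: vr[B=3072/335 F=3369/335 H=3072/335] → run B
t=27: vr[B=4096/335 F=3369/335 H=3072/335] → run H
t=28: vr[B=4096/335 F=3369/335 H=4096/335] → run F
t=29: vr[B=4096/335 H=4096/335] → run B
t=30: vr[B=1024/67 H=4096/335] → run H
t=31: vr[B=1024/67 H=1024/67] → run B
t=32: vr[B=6144/335 H=1024/67] → run H
t=33: vr[B=6144/335 H=6144/335] → run B
t=34: vr[B=7168/335 H=6144/335] → run H
t=35: vr[B=7168/335 H=7168/335] → run B
t=36: vr[H=7168/335] → run H
t=37: vr[H=8192/335] → run H
t=38: (idle)
t=39: (idle)
t=40: (idle)
t=41: (idle)

running at tick 26 = B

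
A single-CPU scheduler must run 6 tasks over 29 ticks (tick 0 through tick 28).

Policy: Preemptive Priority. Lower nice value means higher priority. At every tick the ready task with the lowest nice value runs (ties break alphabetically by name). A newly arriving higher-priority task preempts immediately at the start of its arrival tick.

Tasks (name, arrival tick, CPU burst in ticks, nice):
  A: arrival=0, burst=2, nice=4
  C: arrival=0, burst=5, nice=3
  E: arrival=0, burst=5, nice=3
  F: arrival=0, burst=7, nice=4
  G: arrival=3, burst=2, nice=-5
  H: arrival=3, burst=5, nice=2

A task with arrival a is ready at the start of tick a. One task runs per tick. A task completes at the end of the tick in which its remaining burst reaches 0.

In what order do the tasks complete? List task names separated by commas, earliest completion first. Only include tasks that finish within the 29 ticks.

t=0: ready={A,C,E,F} → run C
t=1: ready={A,C,E,F} → run C
t=2: ready={A,C,E,F} → run C
t=3: ready={A,C,E,F,G,H} → run G
t=4: ready={A,C,E,F,G,H} → run G
t=5: ready={A,C,E,F,H} → run H
t=6: ready={A,C,E,F,H} → run H
t=7: ready={A,C,E,F,H} → run H
t=8: ready={A,C,E,F,H} → run H
t=9: ready={A,C,E,F,H} → run H
t=10: ready={A,C,E,F} → run C
t=11: ready={A,C,E,F} → run C
t=12: ready={A,E,F} → run E
t=13: ready={A,E,F} → run E
t=14: ready={A,E,F} → run E
t=15: ready={A,E,F} → run E
t=16: ready={A,E,F} → run E
t=17: ready={A,F} → run A
t=18: ready={A,F} → run A
t=19: ready={F} → run F
t=20: ready={F} → run F
t=21: ready={F} → run F
t=22: ready={F} → run F
t=23: ready={F} → run F
t=24: ready={F} → run F
t=25: ready={F} → run F
t=26: (idle)
t=27: (idle)
t=28: (idle)

completion order = G, H, C, E, A, F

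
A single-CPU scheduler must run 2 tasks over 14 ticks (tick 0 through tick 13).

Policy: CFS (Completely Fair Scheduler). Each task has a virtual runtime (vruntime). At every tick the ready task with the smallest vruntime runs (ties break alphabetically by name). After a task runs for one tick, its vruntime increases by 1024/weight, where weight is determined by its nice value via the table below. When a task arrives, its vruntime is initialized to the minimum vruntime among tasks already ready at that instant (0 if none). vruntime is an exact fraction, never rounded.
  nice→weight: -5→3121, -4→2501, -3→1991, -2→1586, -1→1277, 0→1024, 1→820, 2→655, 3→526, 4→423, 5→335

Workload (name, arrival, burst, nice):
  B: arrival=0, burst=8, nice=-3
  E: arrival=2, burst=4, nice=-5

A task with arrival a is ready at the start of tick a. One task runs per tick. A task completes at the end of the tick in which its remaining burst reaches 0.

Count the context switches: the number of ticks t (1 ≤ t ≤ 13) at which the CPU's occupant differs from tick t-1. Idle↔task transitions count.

t=0: vr[B=0] → run B
t=1: vr[B=1024/1991] → run B
t=2: vr[B=2048/1991 E=2048/1991] → run B
t=3: vr[B=3072/1991 E=2048/1991] → run E
t=4: vr[B=3072/1991 E=8430592/6213911] → run E
t=5: vr[B=3072/1991 E=10469376/6213911] → run B
t=6: vr[B=4096/1991 E=10469376/6213911] → run E
t=7: vr[B=4096/1991 E=12508160/6213911] → run E
t=8: vr[B=4096/1991] → run B
t=9: vr[B=5120/1991] → run B
t=10: vr[B=6144/1991] → run B
t=11: vr[B=7168/1991] → run B
t=12: (idle)
t=13: (idle)

context switches = 5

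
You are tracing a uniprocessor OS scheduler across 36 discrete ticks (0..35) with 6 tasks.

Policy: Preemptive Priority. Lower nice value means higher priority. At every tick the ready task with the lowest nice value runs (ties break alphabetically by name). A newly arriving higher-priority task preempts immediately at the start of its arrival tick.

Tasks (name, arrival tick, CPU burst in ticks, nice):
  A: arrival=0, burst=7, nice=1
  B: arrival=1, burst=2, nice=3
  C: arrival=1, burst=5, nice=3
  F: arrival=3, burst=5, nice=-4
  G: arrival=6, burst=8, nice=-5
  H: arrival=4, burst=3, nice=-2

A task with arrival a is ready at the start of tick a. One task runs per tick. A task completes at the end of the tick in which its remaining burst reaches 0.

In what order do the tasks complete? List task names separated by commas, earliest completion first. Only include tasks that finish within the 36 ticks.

completion order = G, F, H, A, B, C

t=0: ready={A} → run A
t=1: ready={A,B,C} → run A
t=2: ready={A,B,C} → run A
t=3: ready={A,B,C,F} → run F
t=4: ready={A,B,C,F,H} → run F
t=5: ready={A,B,C,F,H} → run F
t=6: ready={A,B,C,F,G,H} → run G
t=7: ready={A,B,C,F,G,H} → run G
t=8: ready={A,B,C,F,G,H} → run G
t=9: ready={A,B,C,F,G,H} → run G
t=10: ready={A,B,C,F,G,H} → run G
t=11: ready={A,B,C,F,G,H} → run G
t=12: ready={A,B,C,F,G,H} → run G
t=13: ready={A,B,C,F,G,H} → run G
t=14: ready={A,B,C,F,H} → run F
t=15: ready={A,B,C,F,H} → run F
t=16: ready={A,B,C,H} → run H
t=17: ready={A,B,C,H} → run H
t=18: ready={A,B,C,H} → run H
t=19: ready={A,B,C} → run A
t=20: ready={A,B,C} → run A
t=21: ready={A,B,C} → run A
t=22: ready={A,B,C} → run A
t=23: ready={B,C} → run B
t=24: ready={B,C} → run B
t=25: ready={C} → run C
t=26: ready={C} → run C
t=27: ready={C} → run C
t=28: ready={C} → run C
t=29: ready={C} → run C
t=30: (idle)
t=31: (idle)
t=32: (idle)
t=33: (idle)
t=34: (idle)
t=35: (idle)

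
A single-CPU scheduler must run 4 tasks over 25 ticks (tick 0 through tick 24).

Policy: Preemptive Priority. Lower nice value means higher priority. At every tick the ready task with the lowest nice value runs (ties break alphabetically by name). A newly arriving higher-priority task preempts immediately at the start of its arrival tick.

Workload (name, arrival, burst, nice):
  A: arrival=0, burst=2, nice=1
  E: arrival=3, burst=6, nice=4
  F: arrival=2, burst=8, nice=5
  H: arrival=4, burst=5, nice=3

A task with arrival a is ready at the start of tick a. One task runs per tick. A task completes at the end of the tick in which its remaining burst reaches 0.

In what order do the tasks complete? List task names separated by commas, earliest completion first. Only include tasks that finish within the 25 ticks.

completion order = A, H, E, F

t=0: ready={A} → run A
t=1: ready={A} → run A
t=2: ready={F} → run F
t=3: ready={E,F} → run E
t=4: ready={E,F,H} → run H
t=5: ready={E,F,H} → run H
t=6: ready={E,F,H} → run H
t=7: ready={E,F,H} → run H
t=8: ready={E,F,H} → run H
t=9: ready={E,F} → run E
t=10: ready={E,F} → run E
t=11: ready={E,F} → run E
t=12: ready={E,F} → run E
t=13: ready={E,F} → run E
t=14: ready={F} → run F
t=15: ready={F} → run F
t=16: ready={F} → run F
t=17: ready={F} → run F
t=18: ready={F} → run F
t=19: ready={F} → run F
t=20: ready={F} → run F
t=21: (idle)
t=22: (idle)
t=23: (idle)
t=24: (idle)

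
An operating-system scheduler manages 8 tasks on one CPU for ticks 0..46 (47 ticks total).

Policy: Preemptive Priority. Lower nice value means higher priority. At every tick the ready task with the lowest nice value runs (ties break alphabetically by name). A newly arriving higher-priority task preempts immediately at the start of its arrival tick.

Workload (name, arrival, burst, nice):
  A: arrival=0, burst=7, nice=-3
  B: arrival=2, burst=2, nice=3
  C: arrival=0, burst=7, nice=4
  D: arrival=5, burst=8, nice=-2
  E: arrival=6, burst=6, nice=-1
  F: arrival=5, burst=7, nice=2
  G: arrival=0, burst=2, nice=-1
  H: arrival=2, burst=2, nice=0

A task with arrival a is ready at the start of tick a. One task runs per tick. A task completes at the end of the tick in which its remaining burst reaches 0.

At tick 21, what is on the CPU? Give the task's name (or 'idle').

running at tick 21 = G

t=0: ready={A,C,G} → run A
t=1: ready={A,C,G} → run A
t=2: ready={A,B,C,G,H} → run A
t=3: ready={A,B,C,G,H} → run A
t=4: ready={A,B,C,G,H} → run A
t=5: ready={A,B,C,D,F,G,H} → run A
t=6: ready={A,B,C,D,E,F,G,H} → run A
t=7: ready={B,C,D,E,F,G,H} → run D
t=8: ready={B,C,D,E,F,G,H} → run D
t=9: ready={B,C,D,E,F,G,H} → run D
t=10: ready={B,C,D,E,F,G,H} → run D
t=11: ready={B,C,D,E,F,G,H} → run D
t=12: ready={B,C,D,E,F,G,H} → run D
t=13: ready={B,C,D,E,F,G,H} → run D
t=14: ready={B,C,D,E,F,G,H} → run D
t=15: ready={B,C,E,F,G,H} → run E
t=16: ready={B,C,E,F,G,H} → run E
t=17: ready={B,C,E,F,G,H} → run E
t=18: ready={B,C,E,F,G,H} → run E
t=19: ready={B,C,E,F,G,H} → run E
t=20: ready={B,C,E,F,G,H} → run E
t=21: ready={B,C,F,G,H} → run G
t=22: ready={B,C,F,G,H} → run G
t=23: ready={B,C,F,H} → run H
t=24: ready={B,C,F,H} → run H
t=25: ready={B,C,F} → run F
t=26: ready={B,C,F} → run F
t=27: ready={B,C,F} → run F
t=28: ready={B,C,F} → run F
t=29: ready={B,C,F} → run F
t=30: ready={B,C,F} → run F
t=31: ready={B,C,F} → run F
t=32: ready={B,C} → run B
t=33: ready={B,C} → run B
t=34: ready={C} → run C
t=35: ready={C} → run C
t=36: ready={C} → run C
t=37: ready={C} → run C
t=38: ready={C} → run C
t=39: ready={C} → run C
t=40: ready={C} → run C
t=41: (idle)
t=42: (idle)
t=43: (idle)
t=44: (idle)
t=45: (idle)
t=46: (idle)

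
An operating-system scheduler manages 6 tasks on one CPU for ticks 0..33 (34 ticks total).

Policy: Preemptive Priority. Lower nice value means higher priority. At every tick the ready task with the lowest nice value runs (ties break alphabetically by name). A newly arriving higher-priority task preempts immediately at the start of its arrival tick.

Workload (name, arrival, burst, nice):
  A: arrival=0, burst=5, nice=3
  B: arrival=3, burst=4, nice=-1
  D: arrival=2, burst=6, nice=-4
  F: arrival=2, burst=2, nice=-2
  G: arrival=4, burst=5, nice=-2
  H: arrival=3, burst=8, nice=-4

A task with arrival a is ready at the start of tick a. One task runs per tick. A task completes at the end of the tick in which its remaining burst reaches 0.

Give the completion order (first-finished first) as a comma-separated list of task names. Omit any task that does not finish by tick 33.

t=0: ready={A} → run A
t=1: ready={A} → run A
t=2: ready={A,D,F} → run D
t=3: ready={A,B,D,F,H} → run D
t=4: ready={A,B,D,F,G,H} → run D
t=5: ready={A,B,D,F,G,H} → run D
t=6: ready={A,B,D,F,G,H} → run D
t=7: ready={A,B,D,F,G,H} → run D
t=8: ready={A,B,F,G,H} → run H
t=9: ready={A,B,F,G,H} → run H
t=10: ready={A,B,F,G,H} → run H
t=11: ready={A,B,F,G,H} → run H
t=12: ready={A,B,F,G,H} → run H
t=13: ready={A,B,F,G,H} → run H
t=14: ready={A,B,F,G,H} → run H
t=15: ready={A,B,F,G,H} → run H
t=16: ready={A,B,F,G} → run F
t=17: ready={A,B,F,G} → run F
t=18: ready={A,B,G} → run G
t=19: ready={A,B,G} → run G
t=20: ready={A,B,G} → run G
t=21: ready={A,B,G} → run G
t=22: ready={A,B,G} → run G
t=23: ready={A,B} → run B
t=24: ready={A,B} → run B
t=25: ready={A,B} → run B
t=26: ready={A,B} → run B
t=27: ready={A} → run A
t=28: ready={A} → run A
t=29: ready={A} → run A
t=30: (idle)
t=31: (idle)
t=32: (idle)
t=33: (idle)

completion order = D, H, F, G, B, A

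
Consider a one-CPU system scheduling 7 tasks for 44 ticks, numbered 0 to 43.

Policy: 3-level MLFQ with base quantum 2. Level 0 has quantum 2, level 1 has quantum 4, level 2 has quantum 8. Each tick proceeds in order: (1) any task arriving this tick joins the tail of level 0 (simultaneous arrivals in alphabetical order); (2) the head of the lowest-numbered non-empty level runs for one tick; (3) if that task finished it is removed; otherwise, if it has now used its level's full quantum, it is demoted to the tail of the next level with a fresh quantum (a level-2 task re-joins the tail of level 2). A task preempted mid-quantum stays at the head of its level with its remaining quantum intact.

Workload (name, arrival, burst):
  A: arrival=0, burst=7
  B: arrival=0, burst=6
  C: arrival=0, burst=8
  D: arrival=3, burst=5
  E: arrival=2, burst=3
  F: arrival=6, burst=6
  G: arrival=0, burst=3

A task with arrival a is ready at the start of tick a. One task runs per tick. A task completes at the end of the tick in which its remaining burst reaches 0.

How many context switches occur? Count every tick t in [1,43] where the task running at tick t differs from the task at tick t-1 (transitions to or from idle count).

context switches = 16

t=0: L0/L1/L2 = ABCG/-/- → run A
t=1: L0/L1/L2 = ABCG/-/- → run A
t=2: L0/L1/L2 = BCGE/A/- → run B
t=3: L0/L1/L2 = BCGED/A/- → run B
t=4: L0/L1/L2 = CGED/AB/- → run C
t=5: L0/L1/L2 = CGED/AB/- → run C
t=6: L0/L1/L2 = GEDF/ABC/- → run G
t=7: L0/L1/L2 = GEDF/ABC/- → run G
t=8: L0/L1/L2 = EDF/ABCG/- → run E
t=9: L0/L1/L2 = EDF/ABCG/- → run E
t=10: L0/L1/L2 = DF/ABCGE/- → run D
t=11: L0/L1/L2 = DF/ABCGE/- → run D
t=12: L0/L1/L2 = F/ABCGED/- → run F
t=13: L0/L1/L2 = F/ABCGED/- → run F
t=14: L0/L1/L2 = -/ABCGEDF/- → run A
t=15: L0/L1/L2 = -/ABCGEDF/- → run A
t=16: L0/L1/L2 = -/ABCGEDF/- → run A
t=17: L0/L1/L2 = -/ABCGEDF/- → run A
t=18: L0/L1/L2 = -/BCGEDF/A → run B
t=19: L0/L1/L2 = -/BCGEDF/A → run B
t=20: L0/L1/L2 = -/BCGEDF/A → run B
t=21: L0/L1/L2 = -/BCGEDF/A → run B
t=22: L0/L1/L2 = -/CGEDF/A → run C
t=23: L0/L1/L2 = -/CGEDF/A → run C
t=24: L0/L1/L2 = -/CGEDF/A → run C
t=25: L0/L1/L2 = -/CGEDF/A → run C
t=26: L0/L1/L2 = -/GEDF/AC → run G
t=27: L0/L1/L2 = -/EDF/AC → run E
t=28: L0/L1/L2 = -/DF/AC → run D
t=29: L0/L1/L2 = -/DF/AC → run D
t=30: L0/L1/L2 = -/DF/AC → run D
t=31: L0/L1/L2 = -/F/AC → run F
t=32: L0/L1/L2 = -/F/AC → run F
t=33: L0/L1/L2 = -/F/AC → run F
t=34: L0/L1/L2 = -/F/AC → run F
t=35: L0/L1/L2 = -/-/AC → run A
t=36: L0/L1/L2 = -/-/C → run C
t=37: L0/L1/L2 = -/-/C → run C
t=38: (idle)
t=39: (idle)
t=40: (idle)
t=41: (idle)
t=42: (idle)
t=43: (idle)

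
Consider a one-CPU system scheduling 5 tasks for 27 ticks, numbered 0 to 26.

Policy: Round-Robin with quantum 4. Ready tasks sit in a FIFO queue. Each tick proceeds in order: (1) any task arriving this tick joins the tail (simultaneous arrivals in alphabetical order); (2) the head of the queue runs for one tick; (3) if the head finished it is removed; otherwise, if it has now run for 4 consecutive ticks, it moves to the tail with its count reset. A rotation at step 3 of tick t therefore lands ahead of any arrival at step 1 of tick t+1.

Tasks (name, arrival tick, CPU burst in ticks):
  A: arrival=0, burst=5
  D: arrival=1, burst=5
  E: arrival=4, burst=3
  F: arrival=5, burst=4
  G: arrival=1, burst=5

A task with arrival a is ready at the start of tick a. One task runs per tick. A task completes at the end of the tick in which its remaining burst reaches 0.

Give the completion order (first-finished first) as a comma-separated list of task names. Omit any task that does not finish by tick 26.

completion order = A, E, F, D, G

t=0: queue=[A] q_used=0 → run A
t=1: queue=[A,D,G] q_used=1 → run A
t=2: queue=[A,D,G] q_used=2 → run A
t=3: queue=[A,D,G] q_used=3 → run A
t=4: queue=[D,G,A,E] q_used=0 → run D
t=5: queue=[D,G,A,E,F] q_used=1 → run D
t=6: queue=[D,G,A,E,F] q_used=2 → run D
t=7: queue=[D,G,A,E,F] q_used=3 → run D
t=8: queue=[G,A,E,F,D] q_used=0 → run G
t=9: queue=[G,A,E,F,D] q_used=1 → run G
t=10: queue=[G,A,E,F,D] q_used=2 → run G
t=11: queue=[G,A,E,F,D] q_used=3 → run G
t=12: queue=[A,E,F,D,G] q_used=0 → run A
t=13: queue=[E,F,D,G] q_used=0 → run E
t=14: queue=[E,F,D,G] q_used=1 → run E
t=15: queue=[E,F,D,G] q_used=2 → run E
t=16: queue=[F,D,G] q_used=0 → run F
t=17: queue=[F,D,G] q_used=1 → run F
t=18: queue=[F,D,G] q_used=2 → run F
t=19: queue=[F,D,G] q_used=3 → run F
t=20: queue=[D,G] q_used=0 → run D
t=21: queue=[G] q_used=0 → run G
t=22: (idle)
t=23: (idle)
t=24: (idle)
t=25: (idle)
t=26: (idle)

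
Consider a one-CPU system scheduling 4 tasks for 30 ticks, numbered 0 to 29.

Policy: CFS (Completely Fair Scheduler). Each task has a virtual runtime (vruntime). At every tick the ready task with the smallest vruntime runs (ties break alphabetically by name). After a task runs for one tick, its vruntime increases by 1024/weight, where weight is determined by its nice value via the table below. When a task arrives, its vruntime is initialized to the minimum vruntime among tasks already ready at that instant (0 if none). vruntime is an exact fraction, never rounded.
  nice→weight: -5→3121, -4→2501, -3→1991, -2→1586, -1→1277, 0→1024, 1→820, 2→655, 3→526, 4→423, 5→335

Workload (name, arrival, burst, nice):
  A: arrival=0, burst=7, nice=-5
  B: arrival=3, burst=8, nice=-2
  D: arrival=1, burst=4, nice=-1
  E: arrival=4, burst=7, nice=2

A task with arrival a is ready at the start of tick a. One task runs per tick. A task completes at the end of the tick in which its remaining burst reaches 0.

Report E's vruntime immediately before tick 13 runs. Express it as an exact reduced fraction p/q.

t=0: vr[A=0] → run A
t=1: vr[A=1024/3121 D=1024/3121] → run A
t=2: vr[A=2048/3121 D=1024/3121] → run D
t=3: vr[A=2048/3121 B=2048/3121 D=4503552/3985517] → run A
t=4: vr[A=3072/3121 B=2048/3121 D=4503552/3985517 E=2048/3121] → run B
t=5: vr[A=3072/3121 B=3222016/2474953 D=4503552/3985517 E=2048/3121] → run E
t=6: vr[A=3072/3121 B=3222016/2474953 D=4503552/3985517 E=4537344/2044255] → run A
t=7: vr[A=4096/3121 B=3222016/2474953 D=4503552/3985517 E=4537344/2044255] → run D
t=8: vr[A=4096/3121 B=3222016/2474953 D=7699456/3985517 E=4537344/2044255] → run B
t=9: vr[A=4096/3121 B=4819968/2474953 D=7699456/3985517 E=4537344/2044255] → run A
t=10: vr[A=5120/3121 B=4819968/2474953 D=7699456/3985517 E=4537344/2044255] → run A
t=11: vr[A=6144/3121 B=4819968/2474953 D=7699456/3985517 E=4537344/2044255] → run D
t=12: vr[A=6144/3121 B=4819968/2474953 D=10895360/3985517 E=4537344/2044255] → run B
t=13: vr[A=6144/3121 B=6417920/2474953 D=10895360/3985517 E=4537344/2044255] → run A
t=14: vr[B=6417920/2474953 D=10895360/3985517 E=4537344/2044255] → run E
t=15: vr[B=6417920/2474953 D=10895360/3985517 E=7733248/2044255] → run B
t=16: vr[B=8015872/2474953 D=10895360/3985517 E=7733248/2044255] → run D
t=17: vr[B=8015872/2474953 E=7733248/2044255] → run B
t=18: vr[B=9613824/2474953 E=7733248/2044255] → run E
t=19: vr[B=9613824/2474953 E=10929152/2044255] → run B
t=20: vr[B=11211776/2474953 E=10929152/2044255] → run B
t=21: vr[B=12809728/2474953 E=10929152/2044255] → run B
t=22: vr[E=10929152/2044255] → run E
t=23: vr[E=14125056/2044255] → run E
t=24: vr[E=3464192/408851] → run E
t=25: vr[E=20516864/2044255] → run E
t=26: (idle)
t=27: (idle)
t=28: (idle)
t=29: (idle)

vruntime(E, start of tick 13) = 4537344/2044255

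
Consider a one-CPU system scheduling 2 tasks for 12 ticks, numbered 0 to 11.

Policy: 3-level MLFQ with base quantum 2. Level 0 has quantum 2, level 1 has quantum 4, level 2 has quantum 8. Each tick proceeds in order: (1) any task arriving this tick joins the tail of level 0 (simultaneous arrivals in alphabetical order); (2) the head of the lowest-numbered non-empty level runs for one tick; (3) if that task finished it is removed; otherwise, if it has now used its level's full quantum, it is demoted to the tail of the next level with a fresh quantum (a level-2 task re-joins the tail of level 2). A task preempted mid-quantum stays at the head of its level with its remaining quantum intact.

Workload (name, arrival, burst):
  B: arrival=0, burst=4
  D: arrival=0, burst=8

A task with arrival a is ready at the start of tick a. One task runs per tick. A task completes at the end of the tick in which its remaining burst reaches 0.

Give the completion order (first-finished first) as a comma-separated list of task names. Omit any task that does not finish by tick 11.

completion order = B, D

t=0: L0/L1/L2 = BD/-/- → run B
t=1: L0/L1/L2 = BD/-/- → run B
t=2: L0/L1/L2 = D/B/- → run D
t=3: L0/L1/L2 = D/B/- → run D
t=4: L0/L1/L2 = -/BD/- → run B
t=5: L0/L1/L2 = -/BD/- → run B
t=6: L0/L1/L2 = -/D/- → run D
t=7: L0/L1/L2 = -/D/- → run D
t=8: L0/L1/L2 = -/D/- → run D
t=9: L0/L1/L2 = -/D/- → run D
t=10: L0/L1/L2 = -/-/D → run D
t=11: L0/L1/L2 = -/-/D → run D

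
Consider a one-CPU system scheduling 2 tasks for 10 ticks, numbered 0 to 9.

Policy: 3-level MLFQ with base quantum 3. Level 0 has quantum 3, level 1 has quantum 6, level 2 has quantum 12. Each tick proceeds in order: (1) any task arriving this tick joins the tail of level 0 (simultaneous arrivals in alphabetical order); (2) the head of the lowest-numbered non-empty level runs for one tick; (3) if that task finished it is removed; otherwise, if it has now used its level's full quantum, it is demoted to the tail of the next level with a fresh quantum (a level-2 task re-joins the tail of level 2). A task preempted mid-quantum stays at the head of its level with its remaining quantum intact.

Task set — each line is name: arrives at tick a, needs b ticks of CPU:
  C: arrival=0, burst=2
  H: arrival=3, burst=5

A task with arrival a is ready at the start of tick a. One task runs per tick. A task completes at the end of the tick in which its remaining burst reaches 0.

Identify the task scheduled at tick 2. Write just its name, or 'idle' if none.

t=0: L0/L1/L2 = C/-/- → run C
t=1: L0/L1/L2 = C/-/- → run C
t=2: (idle)
t=3: L0/L1/L2 = H/-/- → run H
t=4: L0/L1/L2 = H/-/- → run H
t=5: L0/L1/L2 = H/-/- → run H
t=6: L0/L1/L2 = -/H/- → run H
t=7: L0/L1/L2 = -/H/- → run H
t=8: (idle)
t=9: (idle)

running at tick 2 = idle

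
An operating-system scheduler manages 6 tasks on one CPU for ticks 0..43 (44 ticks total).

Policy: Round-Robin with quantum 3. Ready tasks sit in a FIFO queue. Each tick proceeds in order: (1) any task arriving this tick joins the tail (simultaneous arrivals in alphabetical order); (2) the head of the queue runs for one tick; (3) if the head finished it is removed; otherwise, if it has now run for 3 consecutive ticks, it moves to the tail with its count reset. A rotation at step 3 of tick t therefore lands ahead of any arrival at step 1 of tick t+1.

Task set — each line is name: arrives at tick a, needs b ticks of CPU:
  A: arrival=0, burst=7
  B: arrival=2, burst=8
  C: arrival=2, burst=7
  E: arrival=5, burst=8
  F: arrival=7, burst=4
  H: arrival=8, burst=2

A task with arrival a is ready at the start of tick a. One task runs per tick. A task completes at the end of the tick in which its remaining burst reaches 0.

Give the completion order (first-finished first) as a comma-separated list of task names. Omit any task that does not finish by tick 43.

completion order = H, A, B, F, C, E

t=0: queue=[A] q_used=0 → run A
t=1: queue=[A] q_used=1 → run A
t=2: queue=[A,B,C] q_used=2 → run A
t=3: queue=[B,C,A] q_used=0 → run B
t=4: queue=[B,C,A] q_used=1 → run B
t=5: queue=[B,C,A,E] q_used=2 → run B
t=6: queue=[C,A,E,B] q_used=0 → run C
t=7: queue=[C,A,E,B,F] q_used=1 → run C
t=8: queue=[C,A,E,B,F,H] q_used=2 → run C
t=9: queue=[A,E,B,F,H,C] q_used=0 → run A
t=10: queue=[A,E,B,F,H,C] q_used=1 → run A
t=11: queue=[A,E,B,F,H,C] q_used=2 → run A
t=12: queue=[E,B,F,H,C,A] q_used=0 → run E
t=13: queue=[E,B,F,H,C,A] q_used=1 → run E
t=14: queue=[E,B,F,H,C,A] q_used=2 → run E
t=15: queue=[B,F,H,C,A,E] q_used=0 → run B
t=16: queue=[B,F,H,C,A,E] q_used=1 → run B
t=17: queue=[B,F,H,C,A,E] q_used=2 → run B
t=18: queue=[F,H,C,A,E,B] q_used=0 → run F
t=19: queue=[F,H,C,A,E,B] q_used=1 → run F
t=20: queue=[F,H,C,A,E,B] q_used=2 → run F
t=21: queue=[H,C,A,E,B,F] q_used=0 → run H
t=22: queue=[H,C,A,E,B,F] q_used=1 → run H
t=23: queue=[C,A,E,B,F] q_used=0 → run C
t=24: queue=[C,A,E,B,F] q_used=1 → run C
t=25: queue=[C,A,E,B,F] q_used=2 → run C
t=26: queue=[A,E,B,F,C] q_used=0 → run A
t=27: queue=[E,B,F,C] q_used=0 → run E
t=28: queue=[E,B,F,C] q_used=1 → run E
t=29: queue=[E,B,F,C] q_used=2 → run E
t=30: queue=[B,F,C,E] q_used=0 → run B
t=31: queue=[B,F,C,E] q_used=1 → run B
t=32: queue=[F,C,E] q_used=0 → run F
t=33: queue=[C,E] q_used=0 → run C
t=34: queue=[E] q_used=0 → run E
t=35: queue=[E] q_used=1 → run E
t=36: (idle)
t=37: (idle)
t=38: (idle)
t=39: (idle)
t=40: (idle)
t=41: (idle)
t=42: (idle)
t=43: (idle)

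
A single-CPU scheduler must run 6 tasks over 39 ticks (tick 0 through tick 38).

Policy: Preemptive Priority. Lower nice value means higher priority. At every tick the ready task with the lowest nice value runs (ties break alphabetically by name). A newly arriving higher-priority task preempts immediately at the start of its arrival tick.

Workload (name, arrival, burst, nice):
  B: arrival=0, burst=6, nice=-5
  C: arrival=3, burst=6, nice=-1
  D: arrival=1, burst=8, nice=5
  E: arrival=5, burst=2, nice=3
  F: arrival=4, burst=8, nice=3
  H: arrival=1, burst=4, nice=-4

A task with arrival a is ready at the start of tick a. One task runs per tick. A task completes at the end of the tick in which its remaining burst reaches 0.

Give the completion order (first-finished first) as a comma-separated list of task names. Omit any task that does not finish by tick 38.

completion order = B, H, C, E, F, D

t=0: ready={B} → run B
t=1: ready={B,D,H} → run B
t=2: ready={B,D,H} → run B
t=3: ready={B,C,D,H} → run B
t=4: ready={B,C,D,F,H} → run B
t=5: ready={B,C,D,E,F,H} → run B
t=6: ready={C,D,E,F,H} → run H
t=7: ready={C,D,E,F,H} → run H
t=8: ready={C,D,E,F,H} → run H
t=9: ready={C,D,E,F,H} → run H
t=10: ready={C,D,E,F} → run C
t=11: ready={C,D,E,F} → run C
t=12: ready={C,D,E,F} → run C
t=13: ready={C,D,E,F} → run C
t=14: ready={C,D,E,F} → run C
t=15: ready={C,D,E,F} → run C
t=16: ready={D,E,F} → run E
t=17: ready={D,E,F} → run E
t=18: ready={D,F} → run F
t=19: ready={D,F} → run F
t=20: ready={D,F} → run F
t=21: ready={D,F} → run F
t=22: ready={D,F} → run F
t=23: ready={D,F} → run F
t=24: ready={D,F} → run F
t=25: ready={D,F} → run F
t=26: ready={D} → run D
t=27: ready={D} → run D
t=28: ready={D} → run D
t=29: ready={D} → run D
t=30: ready={D} → run D
t=31: ready={D} → run D
t=32: ready={D} → run D
t=33: ready={D} → run D
t=34: (idle)
t=35: (idle)
t=36: (idle)
t=37: (idle)
t=38: (idle)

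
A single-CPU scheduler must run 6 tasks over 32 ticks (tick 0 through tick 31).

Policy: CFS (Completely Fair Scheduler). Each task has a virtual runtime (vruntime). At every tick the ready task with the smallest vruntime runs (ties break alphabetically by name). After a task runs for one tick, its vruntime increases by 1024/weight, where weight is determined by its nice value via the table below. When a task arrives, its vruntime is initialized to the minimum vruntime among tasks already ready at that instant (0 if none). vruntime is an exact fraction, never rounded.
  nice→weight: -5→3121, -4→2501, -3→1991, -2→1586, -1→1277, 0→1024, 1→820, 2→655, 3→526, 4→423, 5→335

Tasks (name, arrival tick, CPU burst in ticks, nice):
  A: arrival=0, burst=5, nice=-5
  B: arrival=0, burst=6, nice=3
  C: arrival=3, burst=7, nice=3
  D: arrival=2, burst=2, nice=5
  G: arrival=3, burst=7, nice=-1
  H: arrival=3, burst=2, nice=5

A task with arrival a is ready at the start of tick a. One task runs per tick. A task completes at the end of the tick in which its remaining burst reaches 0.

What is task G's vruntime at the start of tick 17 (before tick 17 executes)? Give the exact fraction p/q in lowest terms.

t=0: vr[A=0 B=0] → run A
t=1: vr[A=1024/3121 B=0] → run B
t=2: vr[A=1024/3121 B=512/263 D=1024/3121] → run A
t=3: vr[A=2048/3121 B=512/263 C=1024/3121 D=1024/3121 G=1024/3121 H=1024/3121] → run C
t=4: vr[A=2048/3121 B=512/263 C=1867264/820823 D=1024/3121 G=1024/3121 H=1024/3121] → run D
t=5: vr[A=2048/3121 B=512/263 C=1867264/820823 D=3538944/1045535 G=1024/3121 H=1024/3121] → run G
t=6: vr[A=2048/3121 B=512/263 C=1867264/820823 D=3538944/1045535 G=4503552/3985517 H=1024/3121] → run H
t=7: vr[A=2048/3121 B=512/263 C=1867264/820823 D=3538944/1045535 G=4503552/3985517 H=3538944/1045535] → run A
t=8: vr[A=3072/3121 B=512/263 C=1867264/820823 D=3538944/1045535 G=4503552/3985517 H=3538944/1045535] → run A
t=9: vr[A=4096/3121 B=512/263 C=1867264/820823 D=3538944/1045535 G=4503552/3985517 H=3538944/1045535] → run G
t=10: vr[A=4096/3121 B=512/263 C=1867264/820823 D=3538944/1045535 G=7699456/3985517 H=3538944/1045535] → run A
t=11: vr[B=512/263 C=1867264/820823 D=3538944/1045535 G=7699456/3985517 H=3538944/1045535] → run G
t=12: vr[B=512/263 C=1867264/820823 D=3538944/1045535 G=10895360/3985517 H=3538944/1045535] → run B
t=13: vr[B=1024/263 C=1867264/820823 D=3538944/1045535 G=10895360/3985517 H=3538944/1045535] → run C
t=14: vr[B=1024/263 C=3465216/820823 D=3538944/1045535 G=10895360/3985517 H=3538944/1045535] → run G
t=15: vr[B=1024/263 C=3465216/820823 D=3538944/1045535 G=14091264/3985517 H=3538944/1045535] → run D
t=16: vr[B=1024/263 C=3465216/820823 G=14091264/3985517 H=3538944/1045535] → run H
t=17: vr[B=1024/263 C=3465216/820823 G=14091264/3985517] → run G
t=18: vr[B=1024/263 C=3465216/820823 G=17287168/3985517] → run B
t=19: vr[B=1536/263 C=3465216/820823 G=17287168/3985517] → run C
t=20: vr[B=1536/263 C=5063168/820823 G=17287168/3985517] → run G
t=21: vr[B=1536/263 C=5063168/820823 G=20483072/3985517] → run G
t=22: vr[B=1536/263 C=5063168/820823] → run B
t=23: vr[B=2048/263 C=5063168/820823] → run C
t=24: vr[B=2048/263 C=6661120/820823] → run B
t=25: vr[B=2560/263 C=6661120/820823] → run C
t=26: vr[B=2560/263 C=8259072/820823] → run B
t=27: vr[C=8259072/820823] → run C
t=28: vr[C=9857024/820823] → run C
t=29: (idle)
t=30: (idle)
t=31: (idle)

vruntime(G, start of tick 17) = 14091264/3985517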